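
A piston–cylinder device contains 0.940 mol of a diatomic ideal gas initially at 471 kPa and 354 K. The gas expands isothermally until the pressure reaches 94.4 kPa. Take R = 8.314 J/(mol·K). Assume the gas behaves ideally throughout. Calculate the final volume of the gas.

29.3 L

V₁ = nRT₁/P₁ = 0.940×8.314×354/471 = 5.87 L.
Isothermal: T stays 354 K; PV = const ⇒ V₂ = 29.3 L, P₂ = 94.4 kPa.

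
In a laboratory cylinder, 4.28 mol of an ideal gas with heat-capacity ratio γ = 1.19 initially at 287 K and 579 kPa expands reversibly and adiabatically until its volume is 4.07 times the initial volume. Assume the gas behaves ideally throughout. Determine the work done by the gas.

12600 J

V₁ = nRT₁/P₁ = 4.28×8.314×287/579 = 17.6 L.
Adiabatic: TV^(γ−1) = const ⇒ T₂ = 287×(0.246)^0.190 = 220 K; PV^γ = const ⇒ P₂ = 109 kPa.
ΔU = nCvΔT = 4.28×43.8×(220−287) = -12600 J.
Q = 0 for an adiabatic process, so W = −ΔU = 12600 J.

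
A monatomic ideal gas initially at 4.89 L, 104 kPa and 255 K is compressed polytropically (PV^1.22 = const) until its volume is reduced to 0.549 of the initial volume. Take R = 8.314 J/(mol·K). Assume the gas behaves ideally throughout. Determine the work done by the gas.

n = P₁V₁/(RT₁) = 104×4.89/(8.314×255) = 0.240 mol.
Polytropic n=1.22: T₂ = T₁(V₁/V₂)^(n−1) = 255×(1.82)^0.22 = 291 K; P₂ = P₁(V₁/V₂)^n = 216 kPa.
W = (P₁V₁−P₂V₂)/(n−1) = (104×4.89−216×2.68)/0.22 = -326 J.

-326 J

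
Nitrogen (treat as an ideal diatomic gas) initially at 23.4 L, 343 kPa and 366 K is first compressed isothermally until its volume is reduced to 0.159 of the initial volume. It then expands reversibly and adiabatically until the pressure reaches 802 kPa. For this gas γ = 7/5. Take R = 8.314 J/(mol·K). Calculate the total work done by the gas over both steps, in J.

-9820 J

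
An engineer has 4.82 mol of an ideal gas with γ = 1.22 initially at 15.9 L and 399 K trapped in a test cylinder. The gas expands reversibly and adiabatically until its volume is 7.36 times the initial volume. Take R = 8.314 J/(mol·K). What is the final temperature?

P₁ = nRT₁/V₁ = 4.82×8.314×399/15.9 = 1010 kPa.
Adiabatic: TV^(γ−1) = const ⇒ T₂ = 399×(0.136)^0.220 = 257 K; PV^γ = const ⇒ P₂ = 88.1 kPa.

257 K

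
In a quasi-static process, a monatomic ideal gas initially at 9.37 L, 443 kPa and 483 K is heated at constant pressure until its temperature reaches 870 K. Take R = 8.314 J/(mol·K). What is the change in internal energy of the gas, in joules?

n = P₁V₁/(RT₁) = 443×9.37/(8.314×483) = 1.03 mol.
Isobaric: P stays 443 kPa; V/T = const ⇒ T₂ = 870 K, V₂ = 16.9 L.
For an ideal gas ΔU = nCvΔT with Cv = (3/2)R = 12.5 J/(mol·K).
ΔU = 1.03×12.5×(870−483) = 4990 J.

4990 J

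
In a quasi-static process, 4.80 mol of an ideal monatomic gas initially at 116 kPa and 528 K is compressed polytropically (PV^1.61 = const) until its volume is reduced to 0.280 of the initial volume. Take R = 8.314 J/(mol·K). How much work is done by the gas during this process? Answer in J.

V₁ = nRT₁/P₁ = 4.80×8.314×528/116 = 182 L.
Polytropic n=1.61: T₂ = T₁(V₁/V₂)^(n−1) = 528×(3.57)^0.61 = 1150 K; P₂ = P₁(V₁/V₂)^n = 901 kPa.
W = (P₁V₁−P₂V₂)/(n−1) = (116×182−901×50.9)/0.61 = -40500 J.

-40500 J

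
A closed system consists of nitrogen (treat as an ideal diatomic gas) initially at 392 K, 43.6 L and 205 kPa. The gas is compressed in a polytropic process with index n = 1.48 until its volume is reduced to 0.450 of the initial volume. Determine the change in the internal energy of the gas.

10400 J

n = P₁V₁/(RT₁) = 205×43.6/(8.314×392) = 2.74 mol.
Polytropic n=1.48: T₂ = T₁(V₁/V₂)^(n−1) = 392×(2.22)^0.48 = 575 K; P₂ = P₁(V₁/V₂)^n = 668 kPa.
For an ideal gas ΔU = nCvΔT with Cv = (5/2)R = 20.8 J/(mol·K).
ΔU = 2.74×20.8×(575−392) = 10400 J.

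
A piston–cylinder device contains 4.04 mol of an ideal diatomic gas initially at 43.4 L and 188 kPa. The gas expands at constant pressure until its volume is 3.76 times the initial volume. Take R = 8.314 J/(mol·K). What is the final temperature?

T₁ = P₁V₁/(nR) = 188×43.4/(4.04×8.314) = 243 K.
Isobaric: P stays 188 kPa; V/T = const ⇒ T₂ = 913 K, V₂ = 163 L.

913 K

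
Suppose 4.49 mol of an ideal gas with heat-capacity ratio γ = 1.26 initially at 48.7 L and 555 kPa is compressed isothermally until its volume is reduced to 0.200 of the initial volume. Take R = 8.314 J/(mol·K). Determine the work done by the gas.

T₁ = P₁V₁/(nR) = 555×48.7/(4.49×8.314) = 724 K.
Isothermal: T stays 724 K; PV = const ⇒ V₂ = 9.74 L, P₂ = 2780 kPa.
W = nRT ln(V₂/V₁) = 4.49×8.314×724×ln(0.200) = -43500 J.

-43500 J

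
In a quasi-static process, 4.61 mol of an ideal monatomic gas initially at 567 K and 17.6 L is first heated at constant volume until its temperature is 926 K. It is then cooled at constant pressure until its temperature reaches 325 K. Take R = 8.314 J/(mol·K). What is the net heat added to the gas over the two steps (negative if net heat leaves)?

-36900 J

P₁ = nRT₁/V₁ = 4.61×8.314×567/17.6 = 1230 kPa.
Step 1 — Isochoric: V stays 17.6 L; P/T = const ⇒ T₂ = 926 K, P₂ = 2020 kPa.
W = 0 (no volume change).
ΔU = nCvΔT = 4.61×12.5×(926−567) = 20600 J.
Q = ΔU = 20600 J.
State after step 1: P = 2020 kPa, V = 17.6 L, T = 926 K.
Step 2 — Isobaric: P stays 2020 kPa; V/T = const ⇒ T₂ = 325 K, V₂ = 6.18 L.
W = PΔV = 2020×(6.18−17.6) kPa·L = -23000 J.
ΔU = nCvΔT = 4.61×12.5×(325−926) = -34600 J.
Q = ΔU + W = nCpΔT = -57600 J.
Net over both steps: W = -23000 J, Q = -36900 J, ΔU = -13900 J.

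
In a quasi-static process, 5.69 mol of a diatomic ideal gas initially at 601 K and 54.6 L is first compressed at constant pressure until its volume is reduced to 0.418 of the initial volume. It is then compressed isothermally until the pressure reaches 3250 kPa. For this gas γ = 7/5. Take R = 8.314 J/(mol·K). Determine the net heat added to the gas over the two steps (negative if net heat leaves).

-79700 J

P₁ = nRT₁/V₁ = 5.69×8.314×601/54.6 = 521 kPa.
Step 1 — Isobaric: P stays 521 kPa; V/T = const ⇒ T₂ = 251 K, V₂ = 22.8 L.
W = PΔV = 521×(22.8−54.6) kPa·L = -16500 J.
ΔU = nCvΔT = 5.69×20.8×(251−601) = -41400 J.
Q = ΔU + W = nCpΔT = -57900 J.
State after step 1: P = 521 kPa, V = 22.8 L, T = 251 K.
Step 2 — Isothermal: T stays 251 K; PV = const ⇒ V₂ = 3.66 L, P₂ = 3250 kPa.
ΔU = 0 (ideal gas, T constant).
W = nRT ln(V₂/V₁) = 5.69×8.314×251×ln(0.160) = -21800 J.
Q = ΔU + W = -21800 J.
Net over both steps: W = -38300 J, Q = -79700 J, ΔU = -41400 J.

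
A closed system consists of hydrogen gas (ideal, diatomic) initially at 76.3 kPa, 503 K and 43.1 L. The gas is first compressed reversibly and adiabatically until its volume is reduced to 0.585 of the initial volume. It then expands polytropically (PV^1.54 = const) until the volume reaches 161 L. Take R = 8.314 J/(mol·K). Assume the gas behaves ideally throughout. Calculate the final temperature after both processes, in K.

n = P₁V₁/(RT₁) = 76.3×43.1/(8.314×503) = 0.786 mol.
Step 1 — Adiabatic: TV^(γ−1) = const ⇒ T₂ = 503×(1.71)^0.400 = 623 K; PV^γ = const ⇒ P₂ = 162 kPa.
ΔU = nCvΔT = 0.786×20.8×(623−503) = 1970 J.
Q = 0 for an adiabatic process, so W = −ΔU = -1970 J.
State after step 1: P = 162 kPa, V = 25.2 L, T = 623 K.
Step 2 — Polytropic n=1.54: T₂ = T₁(V₁/V₂)^(n−1) = 623×(0.157)^0.54 = 229 K; P₂ = P₁(V₁/V₂)^n = 9.30 kPa.
W = (P₁V₁−P₂V₂)/(n−1) = (162×25.2−9.30×161)/0.54 = 4770 J.
ΔU = nCvΔT = 0.786×20.8×(229−623) = -6440 J.
Q = ΔU + W = -1670 J.
Net over both steps: W = 2810 J, Q = -1670 J, ΔU = -4480 J.

229 K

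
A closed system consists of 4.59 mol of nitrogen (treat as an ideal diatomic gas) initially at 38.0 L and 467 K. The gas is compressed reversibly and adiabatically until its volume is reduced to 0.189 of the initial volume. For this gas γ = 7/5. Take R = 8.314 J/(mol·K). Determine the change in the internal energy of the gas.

42200 J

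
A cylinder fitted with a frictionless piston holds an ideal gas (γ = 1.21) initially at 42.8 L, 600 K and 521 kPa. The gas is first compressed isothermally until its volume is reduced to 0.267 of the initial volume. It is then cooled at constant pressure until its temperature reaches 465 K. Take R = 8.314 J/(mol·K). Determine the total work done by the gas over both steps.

-34500 J

n = P₁V₁/(RT₁) = 521×42.8/(8.314×600) = 4.47 mol.
Step 1 — Isothermal: T stays 600 K; PV = const ⇒ V₂ = 11.4 L, P₂ = 1950 kPa.
ΔU = 0 (ideal gas, T constant).
W = nRT ln(V₂/V₁) = 4.47×8.314×600×ln(0.267) = -29400 J.
Q = ΔU + W = -29400 J.
State after step 1: P = 1950 kPa, V = 11.4 L, T = 600 K.
Step 2 — Isobaric: P stays 1950 kPa; V/T = const ⇒ T₂ = 465 K, V₂ = 8.86 L.
W = PΔV = 1950×(8.86−11.4) kPa·L = -5020 J.
ΔU = nCvΔT = 4.47×39.6×(465−600) = -23900 J.
Q = ΔU + W = nCpΔT = -28900 J.
Net over both steps: W = -34500 J, Q = -58400 J, ΔU = -23900 J.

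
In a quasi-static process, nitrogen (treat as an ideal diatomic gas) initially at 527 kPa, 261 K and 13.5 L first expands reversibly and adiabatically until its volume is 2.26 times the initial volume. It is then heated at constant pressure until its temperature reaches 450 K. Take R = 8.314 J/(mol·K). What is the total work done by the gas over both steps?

n = P₁V₁/(RT₁) = 527×13.5/(8.314×261) = 3.28 mol.
Step 1 — Adiabatic: TV^(γ−1) = const ⇒ T₂ = 261×(0.442)^0.400 = 188 K; PV^γ = const ⇒ P₂ = 168 kPa.
ΔU = nCvΔT = 3.28×20.8×(188−261) = -4950 J.
Q = 0 for an adiabatic process, so W = −ΔU = 4950 J.
State after step 1: P = 168 kPa, V = 30.5 L, T = 188 K.
Step 2 — Isobaric: P stays 168 kPa; V/T = const ⇒ T₂ = 450 K, V₂ = 72.9 L.
W = PΔV = 168×(72.9−30.5) kPa·L = 7130 J.
ΔU = nCvΔT = 3.28×20.8×(450−188) = 17800 J.
Q = ΔU + W = nCpΔT = 25000 J.
Net over both steps: W = 12100 J, Q = 25000 J, ΔU = 12900 J.

12100 J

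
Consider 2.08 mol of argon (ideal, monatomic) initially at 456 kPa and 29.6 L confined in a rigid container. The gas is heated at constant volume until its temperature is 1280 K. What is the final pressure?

T₁ = P₁V₁/(nR) = 456×29.6/(2.08×8.314) = 781 K.
Isochoric: V stays 29.6 L; P/T = const ⇒ T₂ = 1280 K, P₂ = 748 kPa.

748 kPa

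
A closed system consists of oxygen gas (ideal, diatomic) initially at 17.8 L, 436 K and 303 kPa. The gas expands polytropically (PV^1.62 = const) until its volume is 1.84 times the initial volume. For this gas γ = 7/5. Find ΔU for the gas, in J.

-4240 J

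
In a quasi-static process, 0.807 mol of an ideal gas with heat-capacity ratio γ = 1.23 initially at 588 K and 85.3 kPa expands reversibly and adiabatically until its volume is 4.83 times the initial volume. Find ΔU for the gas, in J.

-5210 J

V₁ = nRT₁/P₁ = 0.807×8.314×588/85.3 = 46.3 L.
Adiabatic: TV^(γ−1) = const ⇒ T₂ = 588×(0.207)^0.230 = 409 K; PV^γ = const ⇒ P₂ = 12.3 kPa.
For an ideal gas ΔU = nCvΔT with Cv = R/(γ−1) = 36.1 J/(mol·K).
ΔU = 0.807×36.1×(409−588) = -5210 J.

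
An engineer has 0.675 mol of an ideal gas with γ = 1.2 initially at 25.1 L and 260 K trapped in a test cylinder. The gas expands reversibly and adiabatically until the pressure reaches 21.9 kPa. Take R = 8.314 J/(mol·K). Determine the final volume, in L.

56.6 L

P₁ = nRT₁/V₁ = 0.675×8.314×260/25.1 = 58.1 kPa.
Adiabatic: T₂/T₁ = (P₂/P₁)^((γ−1)/γ) ⇒ T₂ = 260×(0.377)^0.167 = 221 K; V₂ = 56.6 L.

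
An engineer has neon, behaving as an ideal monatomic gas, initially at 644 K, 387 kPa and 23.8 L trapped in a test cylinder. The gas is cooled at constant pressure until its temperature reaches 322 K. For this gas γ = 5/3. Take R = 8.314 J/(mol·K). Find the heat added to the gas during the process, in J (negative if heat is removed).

n = P₁V₁/(RT₁) = 387×23.8/(8.314×644) = 1.72 mol.
Isobaric: P stays 387 kPa; V/T = const ⇒ T₂ = 322 K, V₂ = 11.9 L.
W = PΔV = 387×(11.9−23.8) kPa·L = -4610 J.
ΔU = nCvΔT = 1.72×12.5×(322−644) = -6910 J.
Q = ΔU + W = nCpΔT = -11500 J.

-11500 J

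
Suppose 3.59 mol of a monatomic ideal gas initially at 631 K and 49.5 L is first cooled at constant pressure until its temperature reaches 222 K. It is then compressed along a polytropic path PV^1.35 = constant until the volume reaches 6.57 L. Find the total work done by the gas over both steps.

-19900 J

P₁ = nRT₁/V₁ = 3.59×8.314×631/49.5 = 380 kPa.
Step 1 — Isobaric: P stays 380 kPa; V/T = const ⇒ T₂ = 222 K, V₂ = 17.4 L.
W = PΔV = 380×(17.4−49.5) kPa·L = -12200 J.
ΔU = nCvΔT = 3.59×12.5×(222−631) = -18300 J.
Q = ΔU + W = nCpΔT = -30500 J.
State after step 1: P = 380 kPa, V = 17.4 L, T = 222 K.
Step 2 — Polytropic n=1.35: T₂ = T₁(V₁/V₂)^(n−1) = 222×(2.65)^0.35 = 312 K; P₂ = P₁(V₁/V₂)^n = 1420 kPa.
W = (P₁V₁−P₂V₂)/(n−1) = (380×17.4−1420×6.57)/0.35 = -7700 J.
ΔU = nCvΔT = 3.59×12.5×(312−222) = 4040 J.
Q = ΔU + W = -3660 J.
Net over both steps: W = -19900 J, Q = -34200 J, ΔU = -14300 J.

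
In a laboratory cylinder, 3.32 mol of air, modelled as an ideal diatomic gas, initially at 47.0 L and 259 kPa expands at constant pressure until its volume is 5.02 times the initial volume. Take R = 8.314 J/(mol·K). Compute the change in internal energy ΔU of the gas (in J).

T₁ = P₁V₁/(nR) = 259×47.0/(3.32×8.314) = 441 K.
Isobaric: P stays 259 kPa; V/T = const ⇒ T₂ = 2210 K, V₂ = 236 L.
For an ideal gas ΔU = nCvΔT with Cv = (5/2)R = 20.8 J/(mol·K).
ΔU = 3.32×20.8×(2210−441) = 122000 J.

122000 J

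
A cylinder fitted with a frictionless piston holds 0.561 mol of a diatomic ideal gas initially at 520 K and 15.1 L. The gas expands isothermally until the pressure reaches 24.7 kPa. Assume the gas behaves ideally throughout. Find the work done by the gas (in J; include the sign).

P₁ = nRT₁/V₁ = 0.561×8.314×520/15.1 = 161 kPa.
Isothermal: T stays 520 K; PV = const ⇒ V₂ = 98.2 L, P₂ = 24.7 kPa.
W = nRT ln(V₂/V₁) = 0.561×8.314×520×ln(6.50) = 4540 J.

4540 J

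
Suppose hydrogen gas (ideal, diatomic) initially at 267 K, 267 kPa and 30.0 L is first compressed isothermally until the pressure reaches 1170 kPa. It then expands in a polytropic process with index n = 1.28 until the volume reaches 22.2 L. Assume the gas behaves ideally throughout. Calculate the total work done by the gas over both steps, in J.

-3810 J

n = P₁V₁/(RT₁) = 267×30.0/(8.314×267) = 3.61 mol.
Step 1 — Isothermal: T stays 267 K; PV = const ⇒ V₂ = 6.85 L, P₂ = 1170 kPa.
ΔU = 0 (ideal gas, T constant).
W = nRT ln(V₂/V₁) = 3.61×8.314×267×ln(0.228) = -11800 J.
Q = ΔU + W = -11800 J.
State after step 1: P = 1170 kPa, V = 6.85 L, T = 267 K.
Step 2 — Polytropic n=1.28: T₂ = T₁(V₁/V₂)^(n−1) = 267×(0.308)^0.28 = 192 K; P₂ = P₁(V₁/V₂)^n = 260 kPa.
W = (P₁V₁−P₂V₂)/(n−1) = (1170×6.85−260×22.2)/0.28 = 8030 J.
ΔU = nCvΔT = 3.61×20.8×(192−267) = -5620 J.
Q = ΔU + W = 2410 J.
Net over both steps: W = -3810 J, Q = -9430 J, ΔU = -5620 J.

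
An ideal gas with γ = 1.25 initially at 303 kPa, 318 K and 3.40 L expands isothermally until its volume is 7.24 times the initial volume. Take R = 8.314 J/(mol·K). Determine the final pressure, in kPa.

41.9 kPa

Isothermal: T stays 318 K; PV = const ⇒ V₂ = 24.6 L, P₂ = 41.9 kPa.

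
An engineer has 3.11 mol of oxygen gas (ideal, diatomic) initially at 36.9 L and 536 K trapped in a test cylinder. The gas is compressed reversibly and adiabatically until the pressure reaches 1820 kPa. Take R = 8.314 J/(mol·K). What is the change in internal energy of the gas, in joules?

P₁ = nRT₁/V₁ = 3.11×8.314×536/36.9 = 376 kPa.
Adiabatic: T₂/T₁ = (P₂/P₁)^((γ−1)/γ) ⇒ T₂ = 536×(4.85)^0.286 = 841 K; V₂ = 12.0 L.
For an ideal gas ΔU = nCvΔT with Cv = (5/2)R = 20.8 J/(mol·K).
ΔU = 3.11×20.8×(841−536) = 19700 J.

19700 J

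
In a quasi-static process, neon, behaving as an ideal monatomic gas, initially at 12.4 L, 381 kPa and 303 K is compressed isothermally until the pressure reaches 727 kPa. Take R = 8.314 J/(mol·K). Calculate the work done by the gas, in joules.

-3050 J

n = P₁V₁/(RT₁) = 381×12.4/(8.314×303) = 1.88 mol.
Isothermal: T stays 303 K; PV = const ⇒ V₂ = 6.50 L, P₂ = 727 kPa.
W = nRT ln(V₂/V₁) = 1.88×8.314×303×ln(0.524) = -3050 J.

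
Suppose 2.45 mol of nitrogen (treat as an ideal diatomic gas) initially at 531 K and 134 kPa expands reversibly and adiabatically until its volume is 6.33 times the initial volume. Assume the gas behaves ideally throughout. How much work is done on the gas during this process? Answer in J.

V₁ = nRT₁/P₁ = 2.45×8.314×531/134 = 80.7 L.
Adiabatic: TV^(γ−1) = const ⇒ T₂ = 531×(0.158)^0.400 = 254 K; PV^γ = const ⇒ P₂ = 10.1 kPa.
ΔU = nCvΔT = 2.45×20.8×(254−531) = -14100 J.
Q = 0 for an adiabatic process, so W = −ΔU = 14100 J.
Work done on the gas = −W_by = -14100 J.

-14100 J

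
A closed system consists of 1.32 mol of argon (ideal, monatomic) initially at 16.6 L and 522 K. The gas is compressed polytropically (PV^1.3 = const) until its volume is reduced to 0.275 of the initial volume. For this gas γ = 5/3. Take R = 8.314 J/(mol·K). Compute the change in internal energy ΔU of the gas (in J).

4060 J

P₁ = nRT₁/V₁ = 1.32×8.314×522/16.6 = 345 kPa.
Polytropic n=1.3: T₂ = T₁(V₁/V₂)^(n−1) = 522×(3.64)^0.30 = 769 K; P₂ = P₁(V₁/V₂)^n = 1850 kPa.
For an ideal gas ΔU = nCvΔT with Cv = (3/2)R = 12.5 J/(mol·K).
ΔU = 1.32×12.5×(769−522) = 4060 J.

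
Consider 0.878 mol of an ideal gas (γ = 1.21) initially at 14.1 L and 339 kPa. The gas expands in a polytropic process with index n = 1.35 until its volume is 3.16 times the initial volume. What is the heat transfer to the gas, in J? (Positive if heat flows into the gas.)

T₁ = P₁V₁/(nR) = 339×14.1/(0.878×8.314) = 655 K.
Polytropic n=1.35: T₂ = T₁(V₁/V₂)^(n−1) = 655×(0.316)^0.35 = 438 K; P₂ = P₁(V₁/V₂)^n = 71.7 kPa.
W = (P₁V₁−P₂V₂)/(n−1) = (339×14.1−71.7×44.6)/0.35 = 4530 J.
ΔU = nCvΔT = 0.878×39.6×(438−655) = -7550 J.
Q = ΔU + W = -3020 J.

-3020 J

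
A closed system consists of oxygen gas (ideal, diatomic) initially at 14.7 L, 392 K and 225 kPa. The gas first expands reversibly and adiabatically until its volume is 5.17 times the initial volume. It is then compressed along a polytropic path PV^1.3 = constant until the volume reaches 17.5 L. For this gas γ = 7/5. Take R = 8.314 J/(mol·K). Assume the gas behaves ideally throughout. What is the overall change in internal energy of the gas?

-1610 J

n = P₁V₁/(RT₁) = 225×14.7/(8.314×392) = 1.01 mol.
Step 1 — Adiabatic: TV^(γ−1) = const ⇒ T₂ = 392×(0.193)^0.400 = 203 K; PV^γ = const ⇒ P₂ = 22.6 kPa.
ΔU = nCvΔT = 1.01×20.8×(203−392) = -3980 J.
Q = 0 for an adiabatic process, so W = −ΔU = 3980 J.
State after step 1: P = 22.6 kPa, V = 76.0 L, T = 203 K.
Step 2 — Polytropic n=1.3: T₂ = T₁(V₁/V₂)^(n−1) = 203×(4.34)^0.30 = 316 K; P₂ = P₁(V₁/V₂)^n = 152 kPa.
W = (P₁V₁−P₂V₂)/(n−1) = (22.6×76.0−152×17.5)/0.30 = -3160 J.
ΔU = nCvΔT = 1.01×20.8×(316−203) = 2370 J.
Q = ΔU + W = -791 J.
Net over both steps: W = 819 J, Q = -791 J, ΔU = -1610 J.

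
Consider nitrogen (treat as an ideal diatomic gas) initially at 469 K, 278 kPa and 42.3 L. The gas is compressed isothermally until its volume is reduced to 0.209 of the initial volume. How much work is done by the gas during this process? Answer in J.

n = P₁V₁/(RT₁) = 278×42.3/(8.314×469) = 3.02 mol.
Isothermal: T stays 469 K; PV = const ⇒ V₂ = 8.84 L, P₂ = 1330 kPa.
W = nRT ln(V₂/V₁) = 3.02×8.314×469×ln(0.209) = -18400 J.

-18400 J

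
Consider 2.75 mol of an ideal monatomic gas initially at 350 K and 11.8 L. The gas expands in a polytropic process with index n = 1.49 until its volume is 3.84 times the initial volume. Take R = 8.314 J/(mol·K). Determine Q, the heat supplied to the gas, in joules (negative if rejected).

P₁ = nRT₁/V₁ = 2.75×8.314×350/11.8 = 678 kPa.
Polytropic n=1.49: T₂ = T₁(V₁/V₂)^(n−1) = 350×(0.260)^0.49 = 181 K; P₂ = P₁(V₁/V₂)^n = 91.3 kPa.
W = (P₁V₁−P₂V₂)/(n−1) = (678×11.8−91.3×45.3)/0.49 = 7880 J.
ΔU = nCvΔT = 2.75×12.5×(181−350) = -5790 J.
Q = ΔU + W = 2090 J.

2090 J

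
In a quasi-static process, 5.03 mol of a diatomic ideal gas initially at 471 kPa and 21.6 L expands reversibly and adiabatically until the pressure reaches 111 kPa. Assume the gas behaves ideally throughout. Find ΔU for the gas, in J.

-8600 J

T₁ = P₁V₁/(nR) = 471×21.6/(5.03×8.314) = 243 K.
Adiabatic: T₂/T₁ = (P₂/P₁)^((γ−1)/γ) ⇒ T₂ = 243×(0.236)^0.286 = 161 K; V₂ = 60.6 L.
For an ideal gas ΔU = nCvΔT with Cv = (5/2)R = 20.8 J/(mol·K).
ΔU = 5.03×20.8×(161−243) = -8600 J.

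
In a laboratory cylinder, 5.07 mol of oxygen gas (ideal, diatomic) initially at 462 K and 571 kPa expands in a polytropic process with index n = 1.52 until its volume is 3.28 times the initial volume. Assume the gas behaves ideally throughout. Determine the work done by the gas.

V₁ = nRT₁/P₁ = 5.07×8.314×462/571 = 34.1 L.
Polytropic n=1.52: T₂ = T₁(V₁/V₂)^(n−1) = 462×(0.305)^0.52 = 249 K; P₂ = P₁(V₁/V₂)^n = 93.9 kPa.
W = (P₁V₁−P₂V₂)/(n−1) = (571×34.1−93.9×112)/0.52 = 17300 J.

17300 J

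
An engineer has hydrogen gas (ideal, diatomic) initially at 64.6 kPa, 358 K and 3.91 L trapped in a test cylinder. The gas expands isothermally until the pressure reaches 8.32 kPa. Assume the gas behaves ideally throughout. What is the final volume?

30.4 L

Isothermal: T stays 358 K; PV = const ⇒ V₂ = 30.4 L, P₂ = 8.32 kPa.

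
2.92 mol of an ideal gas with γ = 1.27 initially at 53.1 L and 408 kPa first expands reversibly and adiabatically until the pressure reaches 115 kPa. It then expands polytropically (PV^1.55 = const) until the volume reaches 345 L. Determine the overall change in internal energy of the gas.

-42300 J

T₁ = P₁V₁/(nR) = 408×53.1/(2.92×8.314) = 892 K.
Step 1 — Adiabatic: T₂/T₁ = (P₂/P₁)^((γ−1)/γ) ⇒ T₂ = 892×(0.282)^0.213 = 682 K; V₂ = 144 L.
ΔU = nCvΔT = 2.92×30.8×(682−892) = -18900 J.
Q = 0 for an adiabatic process, so W = −ΔU = 18900 J.
State after step 1: P = 115 kPa, V = 144 L, T = 682 K.
Step 2 — Polytropic n=1.55: T₂ = T₁(V₁/V₂)^(n−1) = 682×(0.417)^0.55 = 422 K; P₂ = P₁(V₁/V₂)^n = 29.7 kPa.
W = (P₁V₁−P₂V₂)/(n−1) = (115×144−29.7×345)/0.55 = 11500 J.
ΔU = nCvΔT = 2.92×30.8×(422−682) = -23400 J.
Q = ΔU + W = -11900 J.
Net over both steps: W = 30400 J, Q = -11900 J, ΔU = -42300 J.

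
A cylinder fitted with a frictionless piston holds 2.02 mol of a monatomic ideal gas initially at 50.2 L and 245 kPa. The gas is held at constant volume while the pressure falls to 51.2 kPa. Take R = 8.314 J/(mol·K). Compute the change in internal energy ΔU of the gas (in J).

-14600 J

T₁ = P₁V₁/(nR) = 245×50.2/(2.02×8.314) = 732 K.
Isochoric: V stays 50.2 L; P/T = const ⇒ T₂ = 153 K, P₂ = 51.2 kPa.
For an ideal gas ΔU = nCvΔT with Cv = (3/2)R = 12.5 J/(mol·K).
ΔU = 2.02×12.5×(153−732) = -14600 J.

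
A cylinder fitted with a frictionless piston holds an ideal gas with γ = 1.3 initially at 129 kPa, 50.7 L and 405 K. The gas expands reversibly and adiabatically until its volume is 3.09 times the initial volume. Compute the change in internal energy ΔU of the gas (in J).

-6260 J

n = P₁V₁/(RT₁) = 129×50.7/(8.314×405) = 1.94 mol.
Adiabatic: TV^(γ−1) = const ⇒ T₂ = 405×(0.324)^0.300 = 289 K; PV^γ = const ⇒ P₂ = 29.8 kPa.
For an ideal gas ΔU = nCvΔT with Cv = R/(γ−1) = 27.7 J/(mol·K).
ΔU = 1.94×27.7×(289−405) = -6260 J.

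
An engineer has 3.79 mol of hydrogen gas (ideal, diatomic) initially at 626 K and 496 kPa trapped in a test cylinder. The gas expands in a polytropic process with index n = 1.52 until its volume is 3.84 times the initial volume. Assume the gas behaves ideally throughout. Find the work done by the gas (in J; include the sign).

19100 J

V₁ = nRT₁/P₁ = 3.79×8.314×626/496 = 39.8 L.
Polytropic n=1.52: T₂ = T₁(V₁/V₂)^(n−1) = 626×(0.260)^0.52 = 311 K; P₂ = P₁(V₁/V₂)^n = 64.2 kPa.
W = (P₁V₁−P₂V₂)/(n−1) = (496×39.8−64.2×153)/0.52 = 19100 J.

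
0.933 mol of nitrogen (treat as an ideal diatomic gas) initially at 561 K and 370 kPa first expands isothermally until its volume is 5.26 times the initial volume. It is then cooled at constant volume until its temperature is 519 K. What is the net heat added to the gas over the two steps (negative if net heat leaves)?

6410 J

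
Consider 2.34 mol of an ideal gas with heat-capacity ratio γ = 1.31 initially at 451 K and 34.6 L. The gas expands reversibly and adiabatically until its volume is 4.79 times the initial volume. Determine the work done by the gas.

P₁ = nRT₁/V₁ = 2.34×8.314×451/34.6 = 254 kPa.
Adiabatic: TV^(γ−1) = const ⇒ T₂ = 451×(0.209)^0.310 = 278 K; PV^γ = const ⇒ P₂ = 32.6 kPa.
ΔU = nCvΔT = 2.34×26.8×(278−451) = -10900 J.
Q = 0 for an adiabatic process, so W = −ΔU = 10900 J.

10900 J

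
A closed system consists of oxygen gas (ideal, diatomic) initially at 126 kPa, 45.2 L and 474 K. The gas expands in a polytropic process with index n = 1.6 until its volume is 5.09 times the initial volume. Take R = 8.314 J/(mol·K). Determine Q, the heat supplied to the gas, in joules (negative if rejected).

-2960 J

n = P₁V₁/(RT₁) = 126×45.2/(8.314×474) = 1.45 mol.
Polytropic n=1.6: T₂ = T₁(V₁/V₂)^(n−1) = 474×(0.196)^0.60 = 179 K; P₂ = P₁(V₁/V₂)^n = 9.32 kPa.
W = (P₁V₁−P₂V₂)/(n−1) = (126×45.2−9.32×230)/0.60 = 5920 J.
ΔU = nCvΔT = 1.45×20.8×(179−474) = -8870 J.
Q = ΔU + W = -2960 J.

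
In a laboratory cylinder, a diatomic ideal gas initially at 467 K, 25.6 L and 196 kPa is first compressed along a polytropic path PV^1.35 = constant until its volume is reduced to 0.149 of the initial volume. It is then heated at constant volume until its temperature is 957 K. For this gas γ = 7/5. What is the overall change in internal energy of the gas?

n = P₁V₁/(RT₁) = 196×25.6/(8.314×467) = 1.29 mol.
Step 1 — Polytropic n=1.35: T₂ = T₁(V₁/V₂)^(n−1) = 467×(6.71)^0.35 = 909 K; P₂ = P₁(V₁/V₂)^n = 2560 kPa.
W = (P₁V₁−P₂V₂)/(n−1) = (196×25.6−2560×3.81)/0.35 = -13600 J.
ΔU = nCvΔT = 1.29×20.8×(909−467) = 11900 J.
Q = ΔU + W = -1700 J.
State after step 1: P = 2560 kPa, V = 3.81 L, T = 909 K.
Step 2 — Isochoric: V stays 3.81 L; P/T = const ⇒ T₂ = 957 K, P₂ = 2700 kPa.
W = 0 (no volume change).
ΔU = nCvΔT = 1.29×20.8×(957−909) = 1280 J.
Q = ΔU = 1280 J.
Net over both steps: W = -13600 J, Q = -416 J, ΔU = 13200 J.

13200 J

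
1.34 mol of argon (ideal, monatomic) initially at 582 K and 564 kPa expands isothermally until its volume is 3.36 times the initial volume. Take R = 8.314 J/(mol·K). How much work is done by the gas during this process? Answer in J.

7860 J

V₁ = nRT₁/P₁ = 1.34×8.314×582/564 = 11.5 L.
Isothermal: T stays 582 K; PV = const ⇒ V₂ = 38.6 L, P₂ = 168 kPa.
W = nRT ln(V₂/V₁) = 1.34×8.314×582×ln(3.36) = 7860 J.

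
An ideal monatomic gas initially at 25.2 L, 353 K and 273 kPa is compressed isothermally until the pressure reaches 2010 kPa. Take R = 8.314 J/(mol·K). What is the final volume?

3.42 L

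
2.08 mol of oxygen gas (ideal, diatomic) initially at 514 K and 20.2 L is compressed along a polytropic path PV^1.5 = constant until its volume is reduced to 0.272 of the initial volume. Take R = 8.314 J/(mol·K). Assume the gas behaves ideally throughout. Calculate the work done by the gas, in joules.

-16300 J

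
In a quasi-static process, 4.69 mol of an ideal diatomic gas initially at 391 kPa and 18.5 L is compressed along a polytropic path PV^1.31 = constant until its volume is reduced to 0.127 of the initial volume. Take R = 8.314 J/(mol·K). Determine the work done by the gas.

-20900 J

T₁ = P₁V₁/(nR) = 391×18.5/(4.69×8.314) = 186 K.
Polytropic n=1.31: T₂ = T₁(V₁/V₂)^(n−1) = 186×(7.87)^0.31 = 352 K; P₂ = P₁(V₁/V₂)^n = 5840 kPa.
W = (P₁V₁−P₂V₂)/(n−1) = (391×18.5−5840×2.35)/0.31 = -20900 J.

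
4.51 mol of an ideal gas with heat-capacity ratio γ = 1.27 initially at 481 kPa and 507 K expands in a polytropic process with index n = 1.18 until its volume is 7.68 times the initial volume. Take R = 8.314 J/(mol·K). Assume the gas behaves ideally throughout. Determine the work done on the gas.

-32400 J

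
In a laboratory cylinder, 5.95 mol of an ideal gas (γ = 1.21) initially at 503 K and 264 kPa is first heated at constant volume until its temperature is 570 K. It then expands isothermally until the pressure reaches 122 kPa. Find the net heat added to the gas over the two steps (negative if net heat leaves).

V₁ = nRT₁/P₁ = 5.95×8.314×503/264 = 94.3 L.
Step 1 — Isochoric: V stays 94.3 L; P/T = const ⇒ T₂ = 570 K, P₂ = 299 kPa.
W = 0 (no volume change).
ΔU = nCvΔT = 5.95×39.6×(570−503) = 15800 J.
Q = ΔU = 15800 J.
State after step 1: P = 299 kPa, V = 94.3 L, T = 570 K.
Step 2 — Isothermal: T stays 570 K; PV = const ⇒ V₂ = 231 L, P₂ = 122 kPa.
ΔU = 0 (ideal gas, T constant).
W = nRT ln(V₂/V₁) = 5.95×8.314×570×ln(2.45) = 25300 J.
Q = ΔU + W = 25300 J.
Net over both steps: W = 25300 J, Q = 41100 J, ΔU = 15800 J.

41100 J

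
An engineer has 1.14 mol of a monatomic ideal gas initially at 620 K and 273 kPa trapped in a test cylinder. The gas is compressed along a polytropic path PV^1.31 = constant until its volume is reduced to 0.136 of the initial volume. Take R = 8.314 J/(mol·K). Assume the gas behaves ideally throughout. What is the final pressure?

3730 kPa

V₁ = nRT₁/P₁ = 1.14×8.314×620/273 = 21.5 L.
Polytropic n=1.31: T₂ = T₁(V₁/V₂)^(n−1) = 620×(7.35)^0.31 = 1150 K; P₂ = P₁(V₁/V₂)^n = 3730 kPa.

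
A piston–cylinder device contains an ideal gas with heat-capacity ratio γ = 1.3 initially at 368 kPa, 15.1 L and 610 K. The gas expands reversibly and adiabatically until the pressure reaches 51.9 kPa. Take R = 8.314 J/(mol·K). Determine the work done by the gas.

n = P₁V₁/(RT₁) = 368×15.1/(8.314×610) = 1.10 mol.
Adiabatic: T₂/T₁ = (P₂/P₁)^((γ−1)/γ) ⇒ T₂ = 610×(0.141)^0.231 = 388 K; V₂ = 68.1 L.
ΔU = nCvΔT = 1.10×27.7×(388−610) = -6740 J.
Q = 0 for an adiabatic process, so W = −ΔU = 6740 J.

6740 J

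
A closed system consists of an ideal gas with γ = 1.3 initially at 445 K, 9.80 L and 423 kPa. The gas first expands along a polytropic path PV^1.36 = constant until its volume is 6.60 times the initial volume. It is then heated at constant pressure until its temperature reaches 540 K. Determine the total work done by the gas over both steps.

8610 J

n = P₁V₁/(RT₁) = 423×9.80/(8.314×445) = 1.12 mol.
Step 1 — Polytropic n=1.36: T₂ = T₁(V₁/V₂)^(n−1) = 445×(0.152)^0.36 = 226 K; P₂ = P₁(V₁/V₂)^n = 32.5 kPa.
W = (P₁V₁−P₂V₂)/(n−1) = (423×9.80−32.5×64.7)/0.36 = 5680 J.
ΔU = nCvΔT = 1.12×27.7×(226−445) = -6810 J.
Q = ΔU + W = -1140 J.
State after step 1: P = 32.5 kPa, V = 64.7 L, T = 226 K.
Step 2 — Isobaric: P stays 32.5 kPa; V/T = const ⇒ T₂ = 540 K, V₂ = 155 L.
W = PΔV = 32.5×(155−64.7) kPa·L = 2930 J.
ΔU = nCvΔT = 1.12×27.7×(540−226) = 9760 J.
Q = ΔU + W = nCpΔT = 12700 J.
Net over both steps: W = 8610 J, Q = 11600 J, ΔU = 2950 J.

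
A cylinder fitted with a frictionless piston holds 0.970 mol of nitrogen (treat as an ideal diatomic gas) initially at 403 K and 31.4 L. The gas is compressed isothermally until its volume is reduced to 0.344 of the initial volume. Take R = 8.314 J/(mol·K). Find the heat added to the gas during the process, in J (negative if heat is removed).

P₁ = nRT₁/V₁ = 0.970×8.314×403/31.4 = 104 kPa.
Isothermal: T stays 403 K; PV = const ⇒ V₂ = 10.8 L, P₂ = 301 kPa.
ΔU = 0 (ideal gas, T constant).
W = nRT ln(V₂/V₁) = 0.970×8.314×403×ln(0.344) = -3470 J.
Q = ΔU + W = -3470 J.

-3470 J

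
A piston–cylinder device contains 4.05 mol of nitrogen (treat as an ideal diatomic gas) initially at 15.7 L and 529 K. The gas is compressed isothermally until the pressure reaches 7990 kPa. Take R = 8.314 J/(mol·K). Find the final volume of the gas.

2.23 L

P₁ = nRT₁/V₁ = 4.05×8.314×529/15.7 = 1130 kPa.
Isothermal: T stays 529 K; PV = const ⇒ V₂ = 2.23 L, P₂ = 7990 kPa.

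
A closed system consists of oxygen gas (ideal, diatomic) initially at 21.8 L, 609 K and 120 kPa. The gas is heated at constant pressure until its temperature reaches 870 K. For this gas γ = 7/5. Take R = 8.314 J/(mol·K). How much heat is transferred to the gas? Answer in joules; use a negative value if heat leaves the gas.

3920 J

n = P₁V₁/(RT₁) = 120×21.8/(8.314×609) = 0.517 mol.
Isobaric: P stays 120 kPa; V/T = const ⇒ T₂ = 870 K, V₂ = 31.1 L.
W = PΔV = 120×(31.1−21.8) kPa·L = 1120 J.
ΔU = nCvΔT = 0.517×20.8×(870−609) = 2800 J.
Q = ΔU + W = nCpΔT = 3920 J.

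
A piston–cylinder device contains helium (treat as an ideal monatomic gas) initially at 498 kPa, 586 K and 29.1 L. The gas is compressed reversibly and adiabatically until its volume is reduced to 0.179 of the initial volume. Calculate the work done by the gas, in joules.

-46700 J

n = P₁V₁/(RT₁) = 498×29.1/(8.314×586) = 2.97 mol.
Adiabatic: TV^(γ−1) = const ⇒ T₂ = 586×(5.59)^0.667 = 1840 K; PV^γ = const ⇒ P₂ = 8760 kPa.
ΔU = nCvΔT = 2.97×12.5×(1840−586) = 46700 J.
Q = 0 for an adiabatic process, so W = −ΔU = -46700 J.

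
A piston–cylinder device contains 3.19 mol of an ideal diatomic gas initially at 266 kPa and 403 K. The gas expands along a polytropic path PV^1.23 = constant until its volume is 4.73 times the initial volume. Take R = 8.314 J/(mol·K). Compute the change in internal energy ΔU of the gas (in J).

V₁ = nRT₁/P₁ = 3.19×8.314×403/266 = 40.2 L.
Polytropic n=1.23: T₂ = T₁(V₁/V₂)^(n−1) = 403×(0.211)^0.23 = 282 K; P₂ = P₁(V₁/V₂)^n = 39.3 kPa.
For an ideal gas ΔU = nCvΔT with Cv = (5/2)R = 20.8 J/(mol·K).
ΔU = 3.19×20.8×(282−403) = -8030 J.

-8030 J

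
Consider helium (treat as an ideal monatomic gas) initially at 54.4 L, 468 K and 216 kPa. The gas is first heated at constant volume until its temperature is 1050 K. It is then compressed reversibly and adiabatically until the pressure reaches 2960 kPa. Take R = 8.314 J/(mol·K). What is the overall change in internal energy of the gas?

n = P₁V₁/(RT₁) = 216×54.4/(8.314×468) = 3.02 mol.
Step 1 — Isochoric: V stays 54.4 L; P/T = const ⇒ T₂ = 1050 K, P₂ = 485 kPa.
W = 0 (no volume change).
ΔU = nCvΔT = 3.02×12.5×(1050−468) = 21900 J.
Q = ΔU = 21900 J.
State after step 1: P = 485 kPa, V = 54.4 L, T = 1050 K.
Step 2 — Adiabatic: T₂/T₁ = (P₂/P₁)^((γ−1)/γ) ⇒ T₂ = 1050×(6.11)^0.400 = 2170 K; V₂ = 18.4 L.
ΔU = nCvΔT = 3.02×12.5×(2170−1050) = 42000 J.
Q = 0 for an adiabatic process, so W = −ΔU = -42000 J.
Net over both steps: W = -42000 J, Q = 21900 J, ΔU = 63900 J.

63900 J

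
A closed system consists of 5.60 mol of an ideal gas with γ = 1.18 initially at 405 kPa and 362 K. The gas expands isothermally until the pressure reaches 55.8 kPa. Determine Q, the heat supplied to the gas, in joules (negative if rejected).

33400 J

V₁ = nRT₁/P₁ = 5.60×8.314×362/405 = 41.6 L.
Isothermal: T stays 362 K; PV = const ⇒ V₂ = 302 L, P₂ = 55.8 kPa.
ΔU = 0 (ideal gas, T constant).
W = nRT ln(V₂/V₁) = 5.60×8.314×362×ln(7.26) = 33400 J.
Q = ΔU + W = 33400 J.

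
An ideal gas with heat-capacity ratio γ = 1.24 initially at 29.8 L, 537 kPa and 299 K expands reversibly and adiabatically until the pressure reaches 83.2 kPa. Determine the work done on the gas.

-20200 J

n = P₁V₁/(RT₁) = 537×29.8/(8.314×299) = 6.44 mol.
Adiabatic: T₂/T₁ = (P₂/P₁)^((γ−1)/γ) ⇒ T₂ = 299×(0.155)^0.194 = 208 K; V₂ = 134 L.
ΔU = nCvΔT = 6.44×34.6×(208−299) = -20200 J.
Q = 0 for an adiabatic process, so W = −ΔU = 20200 J.
Work done on the gas = −W_by = -20200 J.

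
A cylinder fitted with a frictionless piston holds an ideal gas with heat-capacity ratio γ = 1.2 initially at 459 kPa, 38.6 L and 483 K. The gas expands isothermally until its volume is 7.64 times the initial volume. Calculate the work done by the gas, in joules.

36000 J

n = P₁V₁/(RT₁) = 459×38.6/(8.314×483) = 4.41 mol.
Isothermal: T stays 483 K; PV = const ⇒ V₂ = 295 L, P₂ = 60.1 kPa.
W = nRT ln(V₂/V₁) = 4.41×8.314×483×ln(7.64) = 36000 J.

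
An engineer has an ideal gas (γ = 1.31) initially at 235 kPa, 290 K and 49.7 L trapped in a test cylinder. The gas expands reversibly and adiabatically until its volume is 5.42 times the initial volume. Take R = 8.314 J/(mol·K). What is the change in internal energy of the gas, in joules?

-15400 J

n = P₁V₁/(RT₁) = 235×49.7/(8.314×290) = 4.84 mol.
Adiabatic: TV^(γ−1) = const ⇒ T₂ = 290×(0.185)^0.310 = 172 K; PV^γ = const ⇒ P₂ = 25.7 kPa.
For an ideal gas ΔU = nCvΔT with Cv = R/(γ−1) = 26.8 J/(mol·K).
ΔU = 4.84×26.8×(172−290) = -15400 J.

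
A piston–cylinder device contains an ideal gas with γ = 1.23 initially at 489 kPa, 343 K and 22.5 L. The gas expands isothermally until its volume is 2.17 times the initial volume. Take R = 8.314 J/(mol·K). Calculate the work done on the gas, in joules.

-8520 J

n = P₁V₁/(RT₁) = 489×22.5/(8.314×343) = 3.86 mol.
Isothermal: T stays 343 K; PV = const ⇒ V₂ = 48.8 L, P₂ = 225 kPa.
W = nRT ln(V₂/V₁) = 3.86×8.314×343×ln(2.17) = 8520 J.
Work done on the gas = −W_by = -8520 J.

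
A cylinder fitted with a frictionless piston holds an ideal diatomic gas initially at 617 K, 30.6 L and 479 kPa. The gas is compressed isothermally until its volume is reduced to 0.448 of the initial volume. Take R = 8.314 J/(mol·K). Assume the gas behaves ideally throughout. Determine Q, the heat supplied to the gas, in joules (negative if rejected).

n = P₁V₁/(RT₁) = 479×30.6/(8.314×617) = 2.86 mol.
Isothermal: T stays 617 K; PV = const ⇒ V₂ = 13.7 L, P₂ = 1070 kPa.
ΔU = 0 (ideal gas, T constant).
W = nRT ln(V₂/V₁) = 2.86×8.314×617×ln(0.448) = -11800 J.
Q = ΔU + W = -11800 J.

-11800 J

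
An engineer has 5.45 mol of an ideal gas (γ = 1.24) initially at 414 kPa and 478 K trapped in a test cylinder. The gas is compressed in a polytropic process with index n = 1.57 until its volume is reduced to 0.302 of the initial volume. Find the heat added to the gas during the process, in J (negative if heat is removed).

51100 J

V₁ = nRT₁/P₁ = 5.45×8.314×478/414 = 52.3 L.
Polytropic n=1.57: T₂ = T₁(V₁/V₂)^(n−1) = 478×(3.31)^0.57 = 946 K; P₂ = P₁(V₁/V₂)^n = 2710 kPa.
W = (P₁V₁−P₂V₂)/(n−1) = (414×52.3−2710×15.8)/0.57 = -37200 J.
ΔU = nCvΔT = 5.45×34.6×(946−478) = 88300 J.
Q = ΔU + W = 51100 J.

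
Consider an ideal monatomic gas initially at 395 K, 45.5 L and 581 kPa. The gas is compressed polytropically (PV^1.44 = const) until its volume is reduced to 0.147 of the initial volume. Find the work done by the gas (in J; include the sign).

n = P₁V₁/(RT₁) = 581×45.5/(8.314×395) = 8.05 mol.
Polytropic n=1.44: T₂ = T₁(V₁/V₂)^(n−1) = 395×(6.80)^0.44 = 918 K; P₂ = P₁(V₁/V₂)^n = 9190 kPa.
W = (P₁V₁−P₂V₂)/(n−1) = (581×45.5−9190×6.69)/0.44 = -79600 J.

-79600 J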